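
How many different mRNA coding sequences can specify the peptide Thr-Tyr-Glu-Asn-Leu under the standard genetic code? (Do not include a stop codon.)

192

Thr: 4 codons.
Tyr: 2 codons.
Glu: 2 codons.
Asn: 2 codons.
Leu: 6 codons.
4 × 2 × 2 × 2 × 6 = 192.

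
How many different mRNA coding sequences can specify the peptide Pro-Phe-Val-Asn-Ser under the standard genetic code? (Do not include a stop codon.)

384

Pro: 4 codons.
Phe: 2 codons.
Val: 4 codons.
Asn: 2 codons.
Ser: 6 codons.
4 × 2 × 4 × 2 × 6 = 384.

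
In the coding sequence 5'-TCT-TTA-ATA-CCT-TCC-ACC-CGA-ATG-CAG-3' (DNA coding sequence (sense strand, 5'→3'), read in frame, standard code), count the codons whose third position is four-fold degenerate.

5

Codon 1 TCT (Ser): third position 4-fold.
Codon 2 TTA (Leu): third position 2-fold.
Codon 3 ATA (Ile): third position 3-fold.
Codon 4 CCT (Pro): third position 4-fold.
Codon 5 TCC (Ser): third position 4-fold.
Codon 6 ACC (Thr): third position 4-fold.
Codon 7 CGA (Arg): third position 4-fold.
Codon 8 ATG (Met): third position 1-fold.
Codon 9 CAG (Gln): third position 2-fold.
Four-fold degenerate third positions: 5.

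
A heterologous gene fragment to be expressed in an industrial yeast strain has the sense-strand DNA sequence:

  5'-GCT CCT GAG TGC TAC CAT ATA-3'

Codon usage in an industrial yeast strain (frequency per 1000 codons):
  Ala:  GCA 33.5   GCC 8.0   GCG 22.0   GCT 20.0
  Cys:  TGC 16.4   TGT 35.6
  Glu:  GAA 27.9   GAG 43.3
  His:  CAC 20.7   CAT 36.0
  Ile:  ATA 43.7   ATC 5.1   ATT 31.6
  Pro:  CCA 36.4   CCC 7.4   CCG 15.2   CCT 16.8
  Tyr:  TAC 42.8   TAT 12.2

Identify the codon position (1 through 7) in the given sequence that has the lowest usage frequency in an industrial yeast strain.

Codon 1 GCT (Ala): 20.0 per 1000.
Codon 2 CCT (Pro): 16.8 per 1000.
Codon 3 GAG (Glu): 43.3 per 1000.
Codon 4 TGC (Cys): 16.4 per 1000.
Codon 5 TAC (Tyr): 42.8 per 1000.
Codon 6 CAT (His): 36.0 per 1000.
Codon 7 ATA (Ile): 43.7 per 1000.
Lowest frequency is 16.4 at codon 4.

4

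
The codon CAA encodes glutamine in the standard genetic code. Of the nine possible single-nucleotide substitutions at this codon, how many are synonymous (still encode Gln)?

Position 1: none → 0 synonymous.
Position 2: none → 0 synonymous.
Position 3: CAG → 1 synonymous.
Total: 0 + 0 + 1 = 1.

1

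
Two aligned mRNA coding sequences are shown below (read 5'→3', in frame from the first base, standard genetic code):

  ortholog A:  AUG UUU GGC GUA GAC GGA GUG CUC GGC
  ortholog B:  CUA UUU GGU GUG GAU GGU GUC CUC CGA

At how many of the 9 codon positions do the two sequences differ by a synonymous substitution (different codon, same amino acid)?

Codon 1: AUG Met / CUA Leu — nonsynonymous.
Codon 2: UUU Phe / UUU Phe — identical.
Codon 3: GGC Gly / GGU Gly — synonymous.
Codon 4: GUA Val / GUG Val — synonymous.
Codon 5: GAC Asp / GAU Asp — synonymous.
Codon 6: GGA Gly / GGU Gly — synonymous.
Codon 7: GUG Val / GUC Val — synonymous.
Codon 8: CUC Leu / CUC Leu — identical.
Codon 9: GGC Gly / CGA Arg — nonsynonymous.
Synonymous differences: 5.

5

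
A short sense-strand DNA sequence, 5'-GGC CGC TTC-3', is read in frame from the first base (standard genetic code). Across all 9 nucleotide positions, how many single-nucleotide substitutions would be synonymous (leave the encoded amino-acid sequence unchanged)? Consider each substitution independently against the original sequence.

7

Codon 1 (GGC, Gly): 3 synonymous substitutions.
Codon 2 (CGC, Arg): 3 synonymous substitutions.
Codon 3 (TTC, Phe): 1 synonymous substitution.
Total: 3 + 3 + 1 = 7.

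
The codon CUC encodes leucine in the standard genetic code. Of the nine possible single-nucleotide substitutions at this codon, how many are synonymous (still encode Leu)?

Position 1: none → 0 synonymous.
Position 2: none → 0 synonymous.
Position 3: CUU, CUA, CUG → 3 synonymous.
Total: 0 + 0 + 3 = 3.

3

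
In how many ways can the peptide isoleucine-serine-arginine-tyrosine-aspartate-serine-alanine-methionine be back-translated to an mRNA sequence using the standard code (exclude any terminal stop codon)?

Ile: 3 codons.
Ser: 6 codons.
Arg: 6 codons.
Tyr: 2 codons.
Asp: 2 codons.
Ser: 6 codons.
Ala: 4 codons.
Met: 1 codon.
3 × 6 × 6 × 2 × 2 × 6 × 4 × 1 = 10368.

10368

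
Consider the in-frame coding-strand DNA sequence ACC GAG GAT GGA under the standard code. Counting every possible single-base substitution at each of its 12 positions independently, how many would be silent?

Codon 1 (ACC, Thr): 3 synonymous substitutions.
Codon 2 (GAG, Glu): 1 synonymous substitution.
Codon 3 (GAT, Asp): 1 synonymous substitution.
Codon 4 (GGA, Gly): 3 synonymous substitutions.
Total: 3 + 1 + 1 + 3 = 8.

8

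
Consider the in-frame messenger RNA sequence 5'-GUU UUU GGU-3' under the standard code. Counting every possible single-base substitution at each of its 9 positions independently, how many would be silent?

7

Codon 1 (GUU, Val): 3 synonymous substitutions.
Codon 2 (UUU, Phe): 1 synonymous substitution.
Codon 3 (GGU, Gly): 3 synonymous substitutions.
Total: 3 + 1 + 3 = 7.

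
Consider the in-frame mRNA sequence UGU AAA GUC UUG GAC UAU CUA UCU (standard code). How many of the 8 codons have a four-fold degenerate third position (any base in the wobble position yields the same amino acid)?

Codon 1 UGU (Cys): third position 2-fold.
Codon 2 AAA (Lys): third position 2-fold.
Codon 3 GUC (Val): third position 4-fold.
Codon 4 UUG (Leu): third position 2-fold.
Codon 5 GAC (Asp): third position 2-fold.
Codon 6 UAU (Tyr): third position 2-fold.
Codon 7 CUA (Leu): third position 4-fold.
Codon 8 UCU (Ser): third position 4-fold.
Four-fold degenerate third positions: 3.

3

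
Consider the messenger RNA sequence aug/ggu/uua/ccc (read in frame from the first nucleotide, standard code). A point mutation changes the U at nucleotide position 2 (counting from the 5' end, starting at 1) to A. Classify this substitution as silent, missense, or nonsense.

missense

Position 2 falls in codon 1: AUG → Met.
After the substitution the codon is AAG → Lys.
Met ≠ Lys, so this is a missense mutation.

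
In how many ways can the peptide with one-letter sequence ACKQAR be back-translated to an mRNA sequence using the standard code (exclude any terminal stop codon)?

768

Ala: 4 codons.
Cys: 2 codons.
Lys: 2 codons.
Gln: 2 codons.
Ala: 4 codons.
Arg: 6 codons.
4 × 2 × 2 × 2 × 4 × 6 = 768.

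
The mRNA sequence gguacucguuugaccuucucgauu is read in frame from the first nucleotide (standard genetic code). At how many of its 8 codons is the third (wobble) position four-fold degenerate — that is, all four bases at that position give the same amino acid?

Codon 1 GGU (Gly): third position 4-fold.
Codon 2 ACU (Thr): third position 4-fold.
Codon 3 CGU (Arg): third position 4-fold.
Codon 4 UUG (Leu): third position 2-fold.
Codon 5 ACC (Thr): third position 4-fold.
Codon 6 UUC (Phe): third position 2-fold.
Codon 7 UCG (Ser): third position 4-fold.
Codon 8 AUU (Ile): third position 3-fold.
Four-fold degenerate third positions: 5.

5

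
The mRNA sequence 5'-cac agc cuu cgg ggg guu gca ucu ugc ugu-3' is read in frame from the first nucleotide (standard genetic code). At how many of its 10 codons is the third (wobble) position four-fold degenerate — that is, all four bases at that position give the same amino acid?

6

Codon 1 CAC (His): third position 2-fold.
Codon 2 AGC (Ser): third position 2-fold.
Codon 3 CUU (Leu): third position 4-fold.
Codon 4 CGG (Arg): third position 4-fold.
Codon 5 GGG (Gly): third position 4-fold.
Codon 6 GUU (Val): third position 4-fold.
Codon 7 GCA (Ala): third position 4-fold.
Codon 8 UCU (Ser): third position 4-fold.
Codon 9 UGC (Cys): third position 2-fold.
Codon 10 UGU (Cys): third position 2-fold.
Four-fold degenerate third positions: 6.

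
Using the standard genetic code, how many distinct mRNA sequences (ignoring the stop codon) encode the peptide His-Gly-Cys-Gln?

32

His: 2 codons.
Gly: 4 codons.
Cys: 2 codons.
Gln: 2 codons.
2 × 4 × 2 × 2 = 32.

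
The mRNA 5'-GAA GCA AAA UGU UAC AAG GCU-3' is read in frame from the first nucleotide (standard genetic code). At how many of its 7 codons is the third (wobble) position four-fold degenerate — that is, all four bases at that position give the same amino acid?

Codon 1 GAA (Glu): third position 2-fold.
Codon 2 GCA (Ala): third position 4-fold.
Codon 3 AAA (Lys): third position 2-fold.
Codon 4 UGU (Cys): third position 2-fold.
Codon 5 UAC (Tyr): third position 2-fold.
Codon 6 AAG (Lys): third position 2-fold.
Codon 7 GCU (Ala): third position 4-fold.
Four-fold degenerate third positions: 2.

2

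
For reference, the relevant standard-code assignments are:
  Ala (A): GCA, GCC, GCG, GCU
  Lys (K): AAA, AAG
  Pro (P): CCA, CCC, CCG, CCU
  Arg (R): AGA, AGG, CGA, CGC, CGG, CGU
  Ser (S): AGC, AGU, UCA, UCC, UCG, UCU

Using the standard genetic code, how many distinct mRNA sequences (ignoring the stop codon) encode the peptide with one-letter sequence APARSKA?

18432

Ala: 4 codons.
Pro: 4 codons.
Ala: 4 codons.
Arg: 6 codons.
Ser: 6 codons.
Lys: 2 codons.
Ala: 4 codons.
4 × 4 × 4 × 6 × 6 × 2 × 4 = 18432.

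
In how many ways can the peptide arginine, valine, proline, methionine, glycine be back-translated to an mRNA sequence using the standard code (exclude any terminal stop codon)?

384

Arg: 6 codons.
Val: 4 codons.
Pro: 4 codons.
Met: 1 codon.
Gly: 4 codons.
6 × 4 × 4 × 1 × 4 = 384.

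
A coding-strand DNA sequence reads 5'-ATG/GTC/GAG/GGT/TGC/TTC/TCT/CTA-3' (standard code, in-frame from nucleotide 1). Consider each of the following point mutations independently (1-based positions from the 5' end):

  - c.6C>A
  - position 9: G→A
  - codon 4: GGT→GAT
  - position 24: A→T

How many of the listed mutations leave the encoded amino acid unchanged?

Codon 2: GTC (Val) → GTA (Val) — synonymous.
Codon 3: GAG (Glu) → GAA (Glu) — synonymous.
Codon 4: GGT (Gly) → GAT (Asp) — missense.
Codon 8: CTA (Leu) → CTT (Leu) — synonymous.
Synonymous: 3 of 4.

3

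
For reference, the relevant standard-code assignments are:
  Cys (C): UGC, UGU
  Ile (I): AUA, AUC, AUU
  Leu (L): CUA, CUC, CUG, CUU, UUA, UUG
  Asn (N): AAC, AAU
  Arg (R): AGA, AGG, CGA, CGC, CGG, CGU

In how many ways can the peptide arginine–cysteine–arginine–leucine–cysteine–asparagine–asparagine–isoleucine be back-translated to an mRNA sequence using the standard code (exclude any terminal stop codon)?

10368

Arg: 6 codons.
Cys: 2 codons.
Arg: 6 codons.
Leu: 6 codons.
Cys: 2 codons.
Asn: 2 codons.
Asn: 2 codons.
Ile: 3 codons.
6 × 2 × 6 × 6 × 2 × 2 × 2 × 3 = 10368.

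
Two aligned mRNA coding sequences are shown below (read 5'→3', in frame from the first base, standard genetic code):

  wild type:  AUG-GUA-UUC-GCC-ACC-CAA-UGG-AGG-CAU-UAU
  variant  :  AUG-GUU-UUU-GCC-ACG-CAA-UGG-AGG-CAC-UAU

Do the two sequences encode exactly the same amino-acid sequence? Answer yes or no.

Codon 1: AUG Met / AUG Met — identical.
Codon 2: GUA Val / GUU Val — synonymous.
Codon 3: UUC Phe / UUU Phe — synonymous.
Codon 4: GCC Ala / GCC Ala — identical.
Codon 5: ACC Thr / ACG Thr — synonymous.
Codon 6: CAA Gln / CAA Gln — identical.
Codon 7: UGG Trp / UGG Trp — identical.
Codon 8: AGG Arg / AGG Arg — identical.
Codon 9: CAU His / CAC His — synonymous.
Codon 10: UAU Tyr / UAU Tyr — identical.
Nonsynonymous differences: 0 → same protein.

yes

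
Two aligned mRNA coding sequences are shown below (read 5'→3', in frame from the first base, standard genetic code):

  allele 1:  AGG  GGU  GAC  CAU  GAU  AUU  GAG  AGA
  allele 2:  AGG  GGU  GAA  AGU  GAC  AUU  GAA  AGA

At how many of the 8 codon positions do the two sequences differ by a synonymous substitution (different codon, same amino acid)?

Codon 1: AGG Arg / AGG Arg — identical.
Codon 2: GGU Gly / GGU Gly — identical.
Codon 3: GAC Asp / GAA Glu — nonsynonymous.
Codon 4: CAU His / AGU Ser — nonsynonymous.
Codon 5: GAU Asp / GAC Asp — synonymous.
Codon 6: AUU Ile / AUU Ile — identical.
Codon 7: GAG Glu / GAA Glu — synonymous.
Codon 8: AGA Arg / AGA Arg — identical.
Synonymous differences: 2.

2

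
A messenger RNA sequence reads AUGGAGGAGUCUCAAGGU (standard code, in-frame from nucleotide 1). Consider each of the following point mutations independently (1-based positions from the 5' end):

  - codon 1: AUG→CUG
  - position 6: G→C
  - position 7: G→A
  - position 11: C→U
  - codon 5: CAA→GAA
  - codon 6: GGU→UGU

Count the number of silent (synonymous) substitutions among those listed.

0

Codon 1: AUG (Met) → CUG (Leu) — missense.
Codon 2: GAG (Glu) → GAC (Asp) — missense.
Codon 3: GAG (Glu) → AAG (Lys) — missense.
Codon 4: UCU (Ser) → UUU (Phe) — missense.
Codon 5: CAA (Gln) → GAA (Glu) — missense.
Codon 6: GGU (Gly) → UGU (Cys) — missense.
Synonymous: 0 of 6.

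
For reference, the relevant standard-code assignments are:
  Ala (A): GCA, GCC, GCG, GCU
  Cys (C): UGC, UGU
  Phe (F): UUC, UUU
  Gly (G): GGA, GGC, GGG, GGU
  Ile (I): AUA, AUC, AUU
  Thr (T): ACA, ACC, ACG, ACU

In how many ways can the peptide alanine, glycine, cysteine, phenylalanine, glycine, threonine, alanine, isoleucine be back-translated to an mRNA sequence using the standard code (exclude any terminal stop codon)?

12288

Ala: 4 codons.
Gly: 4 codons.
Cys: 2 codons.
Phe: 2 codons.
Gly: 4 codons.
Thr: 4 codons.
Ala: 4 codons.
Ile: 3 codons.
4 × 4 × 2 × 2 × 4 × 4 × 4 × 3 = 12288.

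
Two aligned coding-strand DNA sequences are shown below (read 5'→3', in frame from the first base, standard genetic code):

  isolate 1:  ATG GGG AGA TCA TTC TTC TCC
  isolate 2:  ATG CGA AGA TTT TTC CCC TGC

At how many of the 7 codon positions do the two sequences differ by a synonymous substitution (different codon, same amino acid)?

0

Codon 1: ATG Met / ATG Met — identical.
Codon 2: GGG Gly / CGA Arg — nonsynonymous.
Codon 3: AGA Arg / AGA Arg — identical.
Codon 4: TCA Ser / TTT Phe — nonsynonymous.
Codon 5: TTC Phe / TTC Phe — identical.
Codon 6: TTC Phe / CCC Pro — nonsynonymous.
Codon 7: TCC Ser / TGC Cys — nonsynonymous.
Synonymous differences: 0.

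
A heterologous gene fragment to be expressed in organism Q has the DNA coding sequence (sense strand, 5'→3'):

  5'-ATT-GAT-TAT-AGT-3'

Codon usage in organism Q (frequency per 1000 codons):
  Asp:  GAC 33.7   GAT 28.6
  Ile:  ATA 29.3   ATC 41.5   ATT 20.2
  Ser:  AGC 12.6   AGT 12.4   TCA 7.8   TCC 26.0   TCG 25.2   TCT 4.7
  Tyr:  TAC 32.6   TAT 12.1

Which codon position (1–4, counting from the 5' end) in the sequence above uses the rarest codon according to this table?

Codon 1 ATT (Ile): 20.2 per 1000.
Codon 2 GAT (Asp): 28.6 per 1000.
Codon 3 TAT (Tyr): 12.1 per 1000.
Codon 4 AGT (Ser): 12.4 per 1000.
Lowest frequency is 12.1 at codon 3.

3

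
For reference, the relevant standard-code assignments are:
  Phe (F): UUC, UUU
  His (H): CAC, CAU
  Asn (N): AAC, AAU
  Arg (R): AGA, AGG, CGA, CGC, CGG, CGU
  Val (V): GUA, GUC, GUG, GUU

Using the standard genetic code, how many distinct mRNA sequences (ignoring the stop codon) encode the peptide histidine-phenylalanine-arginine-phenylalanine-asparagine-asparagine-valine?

His: 2 codons.
Phe: 2 codons.
Arg: 6 codons.
Phe: 2 codons.
Asn: 2 codons.
Asn: 2 codons.
Val: 4 codons.
2 × 2 × 6 × 2 × 2 × 2 × 4 = 768.

768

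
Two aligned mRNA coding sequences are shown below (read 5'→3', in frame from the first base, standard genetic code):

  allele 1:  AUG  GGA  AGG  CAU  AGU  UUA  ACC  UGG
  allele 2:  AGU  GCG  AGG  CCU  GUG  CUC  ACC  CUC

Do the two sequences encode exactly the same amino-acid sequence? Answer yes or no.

Codon 1: AUG Met / AGU Ser — nonsynonymous.
Codon 2: GGA Gly / GCG Ala — nonsynonymous.
Codon 3: AGG Arg / AGG Arg — identical.
Codon 4: CAU His / CCU Pro — nonsynonymous.
Codon 5: AGU Ser / GUG Val — nonsynonymous.
Codon 6: UUA Leu / CUC Leu — synonymous.
Codon 7: ACC Thr / ACC Thr — identical.
Codon 8: UGG Trp / CUC Leu — nonsynonymous.
Nonsynonymous differences: 5 → different protein.

no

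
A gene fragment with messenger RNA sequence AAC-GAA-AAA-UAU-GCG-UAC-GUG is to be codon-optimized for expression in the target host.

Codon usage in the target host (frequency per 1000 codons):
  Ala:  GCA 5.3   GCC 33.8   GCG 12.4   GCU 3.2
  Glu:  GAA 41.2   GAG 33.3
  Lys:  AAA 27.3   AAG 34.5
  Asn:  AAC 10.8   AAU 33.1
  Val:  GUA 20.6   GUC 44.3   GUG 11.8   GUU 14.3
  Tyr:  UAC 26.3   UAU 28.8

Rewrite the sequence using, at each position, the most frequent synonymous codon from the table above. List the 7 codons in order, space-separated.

AAU GAA AAG UAU GCC UAU GUC

Codon 1 (Asn): best is AAU at 33.1.
Codon 2 (Glu): best is GAA at 41.2.
Codon 3 (Lys): best is AAG at 34.5.
Codon 4 (Tyr): best is UAU at 28.8.
Codon 5 (Ala): best is GCC at 33.8.
Codon 6 (Tyr): best is UAU at 28.8.
Codon 7 (Val): best is GUC at 44.3.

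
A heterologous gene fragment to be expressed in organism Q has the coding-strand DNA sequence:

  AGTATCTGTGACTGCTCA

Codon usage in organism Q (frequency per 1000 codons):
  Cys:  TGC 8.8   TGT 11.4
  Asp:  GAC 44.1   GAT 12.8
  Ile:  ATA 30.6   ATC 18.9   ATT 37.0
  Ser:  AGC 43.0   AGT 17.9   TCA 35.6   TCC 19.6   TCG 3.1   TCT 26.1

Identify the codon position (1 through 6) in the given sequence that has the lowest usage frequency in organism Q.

Codon 1 AGT (Ser): 17.9 per 1000.
Codon 2 ATC (Ile): 18.9 per 1000.
Codon 3 TGT (Cys): 11.4 per 1000.
Codon 4 GAC (Asp): 44.1 per 1000.
Codon 5 TGC (Cys): 8.8 per 1000.
Codon 6 TCA (Ser): 35.6 per 1000.
Lowest frequency is 8.8 at codon 5.

5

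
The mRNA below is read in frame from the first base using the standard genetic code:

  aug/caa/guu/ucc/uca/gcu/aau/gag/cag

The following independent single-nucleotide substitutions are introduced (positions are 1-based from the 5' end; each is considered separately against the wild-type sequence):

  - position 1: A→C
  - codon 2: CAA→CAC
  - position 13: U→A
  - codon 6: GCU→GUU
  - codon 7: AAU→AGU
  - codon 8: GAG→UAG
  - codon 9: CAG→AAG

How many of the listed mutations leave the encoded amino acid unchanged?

Codon 1: AUG (Met) → CUG (Leu) — missense.
Codon 2: CAA (Gln) → CAC (His) — missense.
Codon 5: UCA (Ser) → ACA (Thr) — missense.
Codon 6: GCU (Ala) → GUU (Val) — missense.
Codon 7: AAU (Asn) → AGU (Ser) — missense.
Codon 8: GAG (Glu) → UAG (Stop) — nonsense.
Codon 9: CAG (Gln) → AAG (Lys) — missense.
Synonymous: 0 of 7.

0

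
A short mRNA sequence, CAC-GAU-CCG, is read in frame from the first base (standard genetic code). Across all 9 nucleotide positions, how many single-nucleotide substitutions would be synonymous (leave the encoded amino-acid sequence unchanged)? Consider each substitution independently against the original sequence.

5

Codon 1 (CAC, His): 1 synonymous substitution.
Codon 2 (GAU, Asp): 1 synonymous substitution.
Codon 3 (CCG, Pro): 3 synonymous substitutions.
Total: 1 + 1 + 3 = 5.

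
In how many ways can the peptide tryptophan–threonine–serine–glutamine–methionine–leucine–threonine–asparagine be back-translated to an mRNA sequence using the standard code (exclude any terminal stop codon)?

2304

Trp: 1 codon.
Thr: 4 codons.
Ser: 6 codons.
Gln: 2 codons.
Met: 1 codon.
Leu: 6 codons.
Thr: 4 codons.
Asn: 2 codons.
1 × 4 × 6 × 2 × 1 × 6 × 4 × 2 = 2304.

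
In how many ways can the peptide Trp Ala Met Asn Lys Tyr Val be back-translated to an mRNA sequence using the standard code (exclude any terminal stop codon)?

128

Trp: 1 codon.
Ala: 4 codons.
Met: 1 codon.
Asn: 2 codons.
Lys: 2 codons.
Tyr: 2 codons.
Val: 4 codons.
1 × 4 × 1 × 2 × 2 × 2 × 4 = 128.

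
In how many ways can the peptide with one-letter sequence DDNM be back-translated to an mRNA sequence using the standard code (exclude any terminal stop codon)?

Asp: 2 codons.
Asp: 2 codons.
Asn: 2 codons.
Met: 1 codon.
2 × 2 × 2 × 1 = 8.

8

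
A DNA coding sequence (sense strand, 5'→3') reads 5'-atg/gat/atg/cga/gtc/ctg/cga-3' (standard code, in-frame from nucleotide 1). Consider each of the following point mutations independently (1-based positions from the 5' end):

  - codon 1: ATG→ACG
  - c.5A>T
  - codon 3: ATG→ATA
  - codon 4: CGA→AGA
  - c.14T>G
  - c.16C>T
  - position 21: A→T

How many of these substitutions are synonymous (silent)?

Codon 1: ATG (Met) → ACG (Thr) — missense.
Codon 2: GAT (Asp) → GTT (Val) — missense.
Codon 3: ATG (Met) → ATA (Ile) — missense.
Codon 4: CGA (Arg) → AGA (Arg) — synonymous.
Codon 5: GTC (Val) → GGC (Gly) — missense.
Codon 6: CTG (Leu) → TTG (Leu) — synonymous.
Codon 7: CGA (Arg) → CGT (Arg) — synonymous.
Synonymous: 3 of 7.

3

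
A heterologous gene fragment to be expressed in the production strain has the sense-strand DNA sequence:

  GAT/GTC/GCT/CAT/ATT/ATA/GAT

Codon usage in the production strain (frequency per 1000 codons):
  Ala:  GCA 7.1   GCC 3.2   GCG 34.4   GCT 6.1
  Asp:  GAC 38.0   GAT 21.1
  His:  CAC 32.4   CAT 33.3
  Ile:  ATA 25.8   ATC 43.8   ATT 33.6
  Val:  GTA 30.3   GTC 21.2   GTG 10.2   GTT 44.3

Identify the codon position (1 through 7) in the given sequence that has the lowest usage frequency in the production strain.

3

Codon 1 GAT (Asp): 21.1 per 1000.
Codon 2 GTC (Val): 21.2 per 1000.
Codon 3 GCT (Ala): 6.1 per 1000.
Codon 4 CAT (His): 33.3 per 1000.
Codon 5 ATT (Ile): 33.6 per 1000.
Codon 6 ATA (Ile): 25.8 per 1000.
Codon 7 GAT (Asp): 21.1 per 1000.
Lowest frequency is 6.1 at codon 3.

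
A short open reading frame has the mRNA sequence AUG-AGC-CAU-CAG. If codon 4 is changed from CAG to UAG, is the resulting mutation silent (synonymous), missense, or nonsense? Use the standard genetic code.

nonsense

Position 10 falls in codon 4: CAG → Gln.
After the substitution the codon is UAG → Stop.
The new codon is a stop codon, so this is a nonsense mutation.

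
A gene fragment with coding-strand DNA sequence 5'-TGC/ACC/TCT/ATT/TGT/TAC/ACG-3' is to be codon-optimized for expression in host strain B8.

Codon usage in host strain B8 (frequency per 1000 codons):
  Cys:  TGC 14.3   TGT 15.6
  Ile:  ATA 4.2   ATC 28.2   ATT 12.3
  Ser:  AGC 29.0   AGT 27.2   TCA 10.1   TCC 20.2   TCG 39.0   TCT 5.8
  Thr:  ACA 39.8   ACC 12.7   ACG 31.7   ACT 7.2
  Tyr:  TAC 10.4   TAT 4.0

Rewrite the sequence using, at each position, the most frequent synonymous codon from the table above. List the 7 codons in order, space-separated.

TGT ACA TCG ATC TGT TAC ACA

Codon 1 (Cys): best is TGT at 15.6.
Codon 2 (Thr): best is ACA at 39.8.
Codon 3 (Ser): best is TCG at 39.0.
Codon 4 (Ile): best is ATC at 28.2.
Codon 5 (Cys): best is TGT at 15.6.
Codon 6 (Tyr): best is TAC at 10.4.
Codon 7 (Thr): best is ACA at 39.8.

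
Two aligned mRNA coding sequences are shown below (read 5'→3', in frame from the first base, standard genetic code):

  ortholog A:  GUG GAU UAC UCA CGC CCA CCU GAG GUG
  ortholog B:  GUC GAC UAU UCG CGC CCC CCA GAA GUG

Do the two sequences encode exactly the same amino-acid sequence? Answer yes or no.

yes

Codon 1: GUG Val / GUC Val — synonymous.
Codon 2: GAU Asp / GAC Asp — synonymous.
Codon 3: UAC Tyr / UAU Tyr — synonymous.
Codon 4: UCA Ser / UCG Ser — synonymous.
Codon 5: CGC Arg / CGC Arg — identical.
Codon 6: CCA Pro / CCC Pro — synonymous.
Codon 7: CCU Pro / CCA Pro — synonymous.
Codon 8: GAG Glu / GAA Glu — synonymous.
Codon 9: GUG Val / GUG Val — identical.
Nonsynonymous differences: 0 → same protein.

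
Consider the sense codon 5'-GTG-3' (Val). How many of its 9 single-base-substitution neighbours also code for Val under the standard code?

Position 1: none → 0 synonymous.
Position 2: none → 0 synonymous.
Position 3: GTT, GTC, GTA → 3 synonymous.
Total: 0 + 0 + 3 = 3.

3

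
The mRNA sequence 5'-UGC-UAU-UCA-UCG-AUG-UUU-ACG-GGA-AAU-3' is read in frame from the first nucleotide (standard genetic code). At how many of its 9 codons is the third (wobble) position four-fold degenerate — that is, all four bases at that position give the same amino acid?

4

Codon 1 UGC (Cys): third position 2-fold.
Codon 2 UAU (Tyr): third position 2-fold.
Codon 3 UCA (Ser): third position 4-fold.
Codon 4 UCG (Ser): third position 4-fold.
Codon 5 AUG (Met): third position 1-fold.
Codon 6 UUU (Phe): third position 2-fold.
Codon 7 ACG (Thr): third position 4-fold.
Codon 8 GGA (Gly): third position 4-fold.
Codon 9 AAU (Asn): third position 2-fold.
Four-fold degenerate third positions: 4.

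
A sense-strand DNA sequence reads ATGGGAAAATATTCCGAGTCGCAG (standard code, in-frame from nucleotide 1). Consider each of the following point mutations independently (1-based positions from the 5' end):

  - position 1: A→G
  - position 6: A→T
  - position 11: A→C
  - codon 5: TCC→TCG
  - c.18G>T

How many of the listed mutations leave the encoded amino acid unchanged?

2

Codon 1: ATG (Met) → GTG (Val) — missense.
Codon 2: GGA (Gly) → GGT (Gly) — synonymous.
Codon 4: TAT (Tyr) → TCT (Ser) — missense.
Codon 5: TCC (Ser) → TCG (Ser) — synonymous.
Codon 6: GAG (Glu) → GAT (Asp) — missense.
Synonymous: 2 of 5.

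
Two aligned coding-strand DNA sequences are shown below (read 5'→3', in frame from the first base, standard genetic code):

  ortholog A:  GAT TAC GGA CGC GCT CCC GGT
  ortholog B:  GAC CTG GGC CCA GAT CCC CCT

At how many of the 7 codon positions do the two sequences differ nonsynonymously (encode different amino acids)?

Codon 1: GAT Asp / GAC Asp — synonymous.
Codon 2: TAC Tyr / CTG Leu — nonsynonymous.
Codon 3: GGA Gly / GGC Gly — synonymous.
Codon 4: CGC Arg / CCA Pro — nonsynonymous.
Codon 5: GCT Ala / GAT Asp — nonsynonymous.
Codon 6: CCC Pro / CCC Pro — identical.
Codon 7: GGT Gly / CCT Pro — nonsynonymous.
Nonsynonymous differences: 4.

4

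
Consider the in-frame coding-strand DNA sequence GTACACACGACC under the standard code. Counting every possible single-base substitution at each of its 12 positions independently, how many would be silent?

Codon 1 (GTA, Val): 3 synonymous substitutions.
Codon 2 (CAC, His): 1 synonymous substitution.
Codon 3 (ACG, Thr): 3 synonymous substitutions.
Codon 4 (ACC, Thr): 3 synonymous substitutions.
Total: 3 + 1 + 3 + 3 = 10.

10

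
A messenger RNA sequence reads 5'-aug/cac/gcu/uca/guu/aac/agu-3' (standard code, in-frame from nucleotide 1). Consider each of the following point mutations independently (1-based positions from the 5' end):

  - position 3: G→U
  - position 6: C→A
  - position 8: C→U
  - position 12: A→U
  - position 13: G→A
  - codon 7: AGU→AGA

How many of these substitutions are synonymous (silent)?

Codon 1: AUG (Met) → AUU (Ile) — missense.
Codon 2: CAC (His) → CAA (Gln) — missense.
Codon 3: GCU (Ala) → GUU (Val) — missense.
Codon 4: UCA (Ser) → UCU (Ser) — synonymous.
Codon 5: GUU (Val) → AUU (Ile) — missense.
Codon 7: AGU (Ser) → AGA (Arg) — missense.
Synonymous: 1 of 6.

1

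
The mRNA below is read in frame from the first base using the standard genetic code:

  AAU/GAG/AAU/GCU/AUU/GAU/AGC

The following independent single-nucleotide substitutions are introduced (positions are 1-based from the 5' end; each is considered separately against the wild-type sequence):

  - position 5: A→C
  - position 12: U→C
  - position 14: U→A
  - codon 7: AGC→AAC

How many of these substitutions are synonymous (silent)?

Codon 2: GAG (Glu) → GCG (Ala) — missense.
Codon 4: GCU (Ala) → GCC (Ala) — synonymous.
Codon 5: AUU (Ile) → AAU (Asn) — missense.
Codon 7: AGC (Ser) → AAC (Asn) — missense.
Synonymous: 1 of 4.

1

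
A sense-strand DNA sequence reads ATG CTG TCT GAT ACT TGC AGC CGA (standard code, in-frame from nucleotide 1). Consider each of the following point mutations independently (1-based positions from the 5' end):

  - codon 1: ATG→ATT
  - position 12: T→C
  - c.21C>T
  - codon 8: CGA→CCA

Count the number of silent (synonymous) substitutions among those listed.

2

Codon 1: ATG (Met) → ATT (Ile) — missense.
Codon 4: GAT (Asp) → GAC (Asp) — synonymous.
Codon 7: AGC (Ser) → AGT (Ser) — synonymous.
Codon 8: CGA (Arg) → CCA (Pro) — missense.
Synonymous: 2 of 4.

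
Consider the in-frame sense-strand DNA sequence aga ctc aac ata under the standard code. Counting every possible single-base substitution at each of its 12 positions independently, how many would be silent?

8

Codon 1 (AGA, Arg): 2 synonymous substitutions.
Codon 2 (CTC, Leu): 3 synonymous substitutions.
Codon 3 (AAC, Asn): 1 synonymous substitution.
Codon 4 (ATA, Ile): 2 synonymous substitutions.
Total: 2 + 3 + 1 + 2 = 8.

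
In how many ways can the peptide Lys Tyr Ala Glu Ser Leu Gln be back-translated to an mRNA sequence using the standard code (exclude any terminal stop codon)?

2304

Lys: 2 codons.
Tyr: 2 codons.
Ala: 4 codons.
Glu: 2 codons.
Ser: 6 codons.
Leu: 6 codons.
Gln: 2 codons.
2 × 2 × 4 × 2 × 6 × 6 × 2 = 2304.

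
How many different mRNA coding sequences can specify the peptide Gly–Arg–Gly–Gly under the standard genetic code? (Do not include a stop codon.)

Gly: 4 codons.
Arg: 6 codons.
Gly: 4 codons.
Gly: 4 codons.
4 × 6 × 4 × 4 = 384.

384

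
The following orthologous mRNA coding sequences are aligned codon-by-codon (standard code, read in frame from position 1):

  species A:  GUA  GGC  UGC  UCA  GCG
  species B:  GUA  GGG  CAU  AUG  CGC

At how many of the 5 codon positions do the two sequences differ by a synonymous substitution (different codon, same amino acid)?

Codon 1: GUA Val / GUA Val — identical.
Codon 2: GGC Gly / GGG Gly — synonymous.
Codon 3: UGC Cys / CAU His — nonsynonymous.
Codon 4: UCA Ser / AUG Met — nonsynonymous.
Codon 5: GCG Ala / CGC Arg — nonsynonymous.
Synonymous differences: 1.

1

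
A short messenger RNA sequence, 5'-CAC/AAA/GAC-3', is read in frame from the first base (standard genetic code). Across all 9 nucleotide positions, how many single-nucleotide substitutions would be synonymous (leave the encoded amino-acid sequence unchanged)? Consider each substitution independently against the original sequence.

Codon 1 (CAC, His): 1 synonymous substitution.
Codon 2 (AAA, Lys): 1 synonymous substitution.
Codon 3 (GAC, Asp): 1 synonymous substitution.
Total: 1 + 1 + 1 = 3.

3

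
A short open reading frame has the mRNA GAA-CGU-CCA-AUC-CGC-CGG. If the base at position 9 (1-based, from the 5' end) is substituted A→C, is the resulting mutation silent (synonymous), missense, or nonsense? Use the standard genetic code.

silent

Position 9 falls in codon 3: CCA → Pro.
After the substitution the codon is CCC → Pro.
Both encode Pro, so the change is synonymous.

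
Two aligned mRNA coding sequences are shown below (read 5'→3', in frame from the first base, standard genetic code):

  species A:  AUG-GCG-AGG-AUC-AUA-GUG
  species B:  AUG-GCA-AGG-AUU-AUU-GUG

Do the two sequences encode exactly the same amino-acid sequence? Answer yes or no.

yes

Codon 1: AUG Met / AUG Met — identical.
Codon 2: GCG Ala / GCA Ala — synonymous.
Codon 3: AGG Arg / AGG Arg — identical.
Codon 4: AUC Ile / AUU Ile — synonymous.
Codon 5: AUA Ile / AUU Ile — synonymous.
Codon 6: GUG Val / GUG Val — identical.
Nonsynonymous differences: 0 → same protein.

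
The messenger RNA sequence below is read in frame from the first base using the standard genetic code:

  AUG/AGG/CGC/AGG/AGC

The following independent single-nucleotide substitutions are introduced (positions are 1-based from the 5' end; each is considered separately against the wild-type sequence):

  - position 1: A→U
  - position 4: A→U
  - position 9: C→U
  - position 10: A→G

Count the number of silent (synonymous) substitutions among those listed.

Codon 1: AUG (Met) → UUG (Leu) — missense.
Codon 2: AGG (Arg) → UGG (Trp) — missense.
Codon 3: CGC (Arg) → CGU (Arg) — synonymous.
Codon 4: AGG (Arg) → GGG (Gly) — missense.
Synonymous: 1 of 4.

1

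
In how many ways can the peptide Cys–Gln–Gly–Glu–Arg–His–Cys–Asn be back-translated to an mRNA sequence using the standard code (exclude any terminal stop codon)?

1536

Cys: 2 codons.
Gln: 2 codons.
Gly: 4 codons.
Glu: 2 codons.
Arg: 6 codons.
His: 2 codons.
Cys: 2 codons.
Asn: 2 codons.
2 × 2 × 4 × 2 × 6 × 2 × 2 × 2 = 1536.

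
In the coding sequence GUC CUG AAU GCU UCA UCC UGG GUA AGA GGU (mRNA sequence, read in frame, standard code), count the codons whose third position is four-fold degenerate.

7

Codon 1 GUC (Val): third position 4-fold.
Codon 2 CUG (Leu): third position 4-fold.
Codon 3 AAU (Asn): third position 2-fold.
Codon 4 GCU (Ala): third position 4-fold.
Codon 5 UCA (Ser): third position 4-fold.
Codon 6 UCC (Ser): third position 4-fold.
Codon 7 UGG (Trp): third position 1-fold.
Codon 8 GUA (Val): third position 4-fold.
Codon 9 AGA (Arg): third position 2-fold.
Codon 10 GGU (Gly): third position 4-fold.
Four-fold degenerate third positions: 7.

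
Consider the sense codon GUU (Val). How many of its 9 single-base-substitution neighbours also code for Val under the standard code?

Position 1: none → 0 synonymous.
Position 2: none → 0 synonymous.
Position 3: GUC, GUA, GUG → 3 synonymous.
Total: 0 + 0 + 3 = 3.

3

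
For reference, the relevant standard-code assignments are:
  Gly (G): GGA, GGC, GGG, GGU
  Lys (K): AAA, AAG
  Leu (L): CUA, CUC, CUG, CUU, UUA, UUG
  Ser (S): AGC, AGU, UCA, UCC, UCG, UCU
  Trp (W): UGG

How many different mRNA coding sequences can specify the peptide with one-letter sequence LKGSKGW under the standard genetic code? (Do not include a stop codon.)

2304

Leu: 6 codons.
Lys: 2 codons.
Gly: 4 codons.
Ser: 6 codons.
Lys: 2 codons.
Gly: 4 codons.
Trp: 1 codon.
6 × 2 × 4 × 6 × 2 × 4 × 1 = 2304.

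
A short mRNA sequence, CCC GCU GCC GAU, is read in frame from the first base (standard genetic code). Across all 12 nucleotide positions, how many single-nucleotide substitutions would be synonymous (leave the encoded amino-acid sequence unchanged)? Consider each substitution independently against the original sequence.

10

Codon 1 (CCC, Pro): 3 synonymous substitutions.
Codon 2 (GCU, Ala): 3 synonymous substitutions.
Codon 3 (GCC, Ala): 3 synonymous substitutions.
Codon 4 (GAU, Asp): 1 synonymous substitution.
Total: 3 + 3 + 3 + 1 = 10.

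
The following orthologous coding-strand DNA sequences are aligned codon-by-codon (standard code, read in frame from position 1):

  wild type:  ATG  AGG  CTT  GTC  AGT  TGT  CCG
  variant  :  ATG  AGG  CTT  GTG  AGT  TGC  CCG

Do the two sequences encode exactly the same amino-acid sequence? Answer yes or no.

Codon 1: ATG Met / ATG Met — identical.
Codon 2: AGG Arg / AGG Arg — identical.
Codon 3: CTT Leu / CTT Leu — identical.
Codon 4: GTC Val / GTG Val — synonymous.
Codon 5: AGT Ser / AGT Ser — identical.
Codon 6: TGT Cys / TGC Cys — synonymous.
Codon 7: CCG Pro / CCG Pro — identical.
Nonsynonymous differences: 0 → same protein.

yes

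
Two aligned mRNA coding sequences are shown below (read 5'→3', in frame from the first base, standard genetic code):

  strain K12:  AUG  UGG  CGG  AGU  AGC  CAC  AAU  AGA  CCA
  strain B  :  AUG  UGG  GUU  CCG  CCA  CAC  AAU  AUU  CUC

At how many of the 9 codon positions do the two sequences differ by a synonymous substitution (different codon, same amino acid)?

0

Codon 1: AUG Met / AUG Met — identical.
Codon 2: UGG Trp / UGG Trp — identical.
Codon 3: CGG Arg / GUU Val — nonsynonymous.
Codon 4: AGU Ser / CCG Pro — nonsynonymous.
Codon 5: AGC Ser / CCA Pro — nonsynonymous.
Codon 6: CAC His / CAC His — identical.
Codon 7: AAU Asn / AAU Asn — identical.
Codon 8: AGA Arg / AUU Ile — nonsynonymous.
Codon 9: CCA Pro / CUC Leu — nonsynonymous.
Synonymous differences: 0.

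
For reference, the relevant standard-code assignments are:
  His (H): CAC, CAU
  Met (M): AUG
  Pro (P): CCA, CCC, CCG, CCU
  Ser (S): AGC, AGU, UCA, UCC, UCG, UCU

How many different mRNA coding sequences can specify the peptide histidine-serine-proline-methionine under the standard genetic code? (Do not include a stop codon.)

48

His: 2 codons.
Ser: 6 codons.
Pro: 4 codons.
Met: 1 codon.
2 × 6 × 4 × 1 = 48.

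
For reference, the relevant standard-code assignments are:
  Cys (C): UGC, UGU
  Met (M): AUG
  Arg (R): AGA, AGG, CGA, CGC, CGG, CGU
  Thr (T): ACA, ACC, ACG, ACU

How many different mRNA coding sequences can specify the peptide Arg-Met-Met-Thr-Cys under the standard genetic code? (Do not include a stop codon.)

Arg: 6 codons.
Met: 1 codon.
Met: 1 codon.
Thr: 4 codons.
Cys: 2 codons.
6 × 1 × 1 × 4 × 2 = 48.

48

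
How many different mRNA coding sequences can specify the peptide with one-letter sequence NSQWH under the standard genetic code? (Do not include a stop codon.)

48

Asn: 2 codons.
Ser: 6 codons.
Gln: 2 codons.
Trp: 1 codon.
His: 2 codons.
2 × 6 × 2 × 1 × 2 = 48.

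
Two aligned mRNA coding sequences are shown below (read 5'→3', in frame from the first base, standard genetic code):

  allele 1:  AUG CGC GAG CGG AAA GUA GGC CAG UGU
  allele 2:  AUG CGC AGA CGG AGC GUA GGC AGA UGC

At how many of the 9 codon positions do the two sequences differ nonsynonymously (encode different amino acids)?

Codon 1: AUG Met / AUG Met — identical.
Codon 2: CGC Arg / CGC Arg — identical.
Codon 3: GAG Glu / AGA Arg — nonsynonymous.
Codon 4: CGG Arg / CGG Arg — identical.
Codon 5: AAA Lys / AGC Ser — nonsynonymous.
Codon 6: GUA Val / GUA Val — identical.
Codon 7: GGC Gly / GGC Gly — identical.
Codon 8: CAG Gln / AGA Arg — nonsynonymous.
Codon 9: UGU Cys / UGC Cys — synonymous.
Nonsynonymous differences: 3.

3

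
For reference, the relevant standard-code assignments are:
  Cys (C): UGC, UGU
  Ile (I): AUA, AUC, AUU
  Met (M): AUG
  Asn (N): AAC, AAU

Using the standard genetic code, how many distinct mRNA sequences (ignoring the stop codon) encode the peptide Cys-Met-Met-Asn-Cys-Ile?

24

Cys: 2 codons.
Met: 1 codon.
Met: 1 codon.
Asn: 2 codons.
Cys: 2 codons.
Ile: 3 codons.
2 × 1 × 1 × 2 × 2 × 3 = 24.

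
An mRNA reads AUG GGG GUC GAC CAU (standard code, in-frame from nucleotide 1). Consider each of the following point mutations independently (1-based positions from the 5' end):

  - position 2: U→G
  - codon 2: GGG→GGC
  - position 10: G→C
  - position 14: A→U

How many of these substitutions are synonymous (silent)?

Codon 1: AUG (Met) → AGG (Arg) — missense.
Codon 2: GGG (Gly) → GGC (Gly) — synonymous.
Codon 4: GAC (Asp) → CAC (His) — missense.
Codon 5: CAU (His) → CUU (Leu) — missense.
Synonymous: 1 of 4.

1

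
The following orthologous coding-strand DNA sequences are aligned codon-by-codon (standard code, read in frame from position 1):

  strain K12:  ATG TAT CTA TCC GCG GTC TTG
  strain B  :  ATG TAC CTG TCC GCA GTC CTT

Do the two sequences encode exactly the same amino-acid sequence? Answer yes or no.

Codon 1: ATG Met / ATG Met — identical.
Codon 2: TAT Tyr / TAC Tyr — synonymous.
Codon 3: CTA Leu / CTG Leu — synonymous.
Codon 4: TCC Ser / TCC Ser — identical.
Codon 5: GCG Ala / GCA Ala — synonymous.
Codon 6: GTC Val / GTC Val — identical.
Codon 7: TTG Leu / CTT Leu — synonymous.
Nonsynonymous differences: 0 → same protein.

yes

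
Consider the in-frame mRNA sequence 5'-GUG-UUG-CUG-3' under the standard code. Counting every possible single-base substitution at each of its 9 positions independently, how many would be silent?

9

Codon 1 (GUG, Val): 3 synonymous substitutions.
Codon 2 (UUG, Leu): 2 synonymous substitutions.
Codon 3 (CUG, Leu): 4 synonymous substitutions.
Total: 3 + 2 + 4 = 9.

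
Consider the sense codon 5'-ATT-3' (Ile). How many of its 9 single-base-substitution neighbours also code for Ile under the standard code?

2

Position 1: none → 0 synonymous.
Position 2: none → 0 synonymous.
Position 3: ATC, ATA → 2 synonymous.
Total: 0 + 0 + 2 = 2.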